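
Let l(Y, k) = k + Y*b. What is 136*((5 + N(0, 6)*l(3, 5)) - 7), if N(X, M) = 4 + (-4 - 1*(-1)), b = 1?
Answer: 816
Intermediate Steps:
l(Y, k) = Y + k (l(Y, k) = k + Y*1 = k + Y = Y + k)
N(X, M) = 1 (N(X, M) = 4 + (-4 + 1) = 4 - 3 = 1)
136*((5 + N(0, 6)*l(3, 5)) - 7) = 136*((5 + 1*(3 + 5)) - 7) = 136*((5 + 1*8) - 7) = 136*((5 + 8) - 7) = 136*(13 - 7) = 136*6 = 816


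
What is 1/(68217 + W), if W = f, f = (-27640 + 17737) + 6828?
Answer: 1/65142 ≈ 1.5351e-5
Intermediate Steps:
f = -3075 (f = -9903 + 6828 = -3075)
W = -3075
1/(68217 + W) = 1/(68217 - 3075) = 1/65142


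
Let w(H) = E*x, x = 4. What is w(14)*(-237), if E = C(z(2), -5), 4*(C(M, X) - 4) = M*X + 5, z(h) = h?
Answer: -2607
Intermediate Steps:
C(M, X) = 21/4 + M*X/4 (C(M, X) = 4 + (M*X + 5)/4 = 4 + (5 + M*X)/4 = 4 + (5/4 + M*X/4) = 21/4 + M*X/4)
E = 11/4 (E = 21/4 + (¼)*2*(-5) = 21/4 - 5/2 = 11/4 ≈ 2.7500)
w(H) = 11 (w(H) = (11/4)*4 = 11)
w(14)*(-237) = 11*(-237) = -2607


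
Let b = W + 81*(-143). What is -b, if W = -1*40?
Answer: 11623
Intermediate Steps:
W = -40
b = -11623 (b = -40 + 81*(-143) = -40 - 11583 = -11623)
-b = -1*(-11623) = 11623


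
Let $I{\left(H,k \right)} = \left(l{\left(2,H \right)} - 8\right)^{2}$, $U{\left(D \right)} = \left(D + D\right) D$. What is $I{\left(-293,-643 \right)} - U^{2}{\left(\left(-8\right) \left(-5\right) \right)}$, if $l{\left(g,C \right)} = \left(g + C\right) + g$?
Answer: $-10151791$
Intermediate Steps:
$l{\left(g,C \right)} = C + 2 g$ ($l{\left(g,C \right)} = \left(C + g\right) + g = C + 2 g$)
$U{\left(D \right)} = 2 D^{2}$ ($U{\left(D \right)} = 2 D D = 2 D^{2}$)
$I{\left(H,k \right)} = \left(-4 + H\right)^{2}$ ($I{\left(H,k \right)} = \left(\left(H + 2 \cdot 2\right) - 8\right)^{2} = \left(\left(H + 4\right) - 8\right)^{2} = \left(\left(4 + H\right) - 8\right)^{2} = \left(-4 + H\right)^{2}$)
$I{\left(-293,-643 \right)} - U^{2}{\left(\left(-8\right) \left(-5\right) \right)} = \left(-4 - 293\right)^{2} - \left(2 \left(\left(-8\right) \left(-5\right)\right)^{2}\right)^{2} = \left(-297\right)^{2} - \left(2 \cdot 40^{2}\right)^{2} = 88209 - \left(2 \cdot 1600\right)^{2} = 88209 - 3200^{2} = 88209 - 10240000 = -10151791$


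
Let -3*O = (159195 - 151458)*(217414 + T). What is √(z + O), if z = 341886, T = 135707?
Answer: 33*I*√835957 ≈ 30172.0*I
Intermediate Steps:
O = -910699059 (O = -(159195 - 151458)*(217414 + 135707)/3 = -2579*353121 = -⅓*2732097177 = -910699059)
√(z + O) = √(341886 - 910699059) = √(-910357173) = 33*I*√835957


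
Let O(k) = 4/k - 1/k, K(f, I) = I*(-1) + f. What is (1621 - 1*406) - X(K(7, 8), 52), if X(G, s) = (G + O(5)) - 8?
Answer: 6117/5 ≈ 1223.4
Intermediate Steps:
K(f, I) = f - I (K(f, I) = -I + f = f - I)
O(k) = 3/k
X(G, s) = -37/5 + G (X(G, s) = (G + 3/5) - 8 = (G + 3*(⅕)) - 8 = (G + ⅗) - 8 = (⅗ + G) - 8 = -37/5 + G)
(1621 - 1*406) - X(K(7, 8), 52) = (1621 - 1*406) - (-37/5 + (7 - 1*8)) = (1621 - 406) - (-37/5 + (7 - 8)) = 1215 - (-37/5 - 1) = 1215 - 1*(-42/5) = 1215 + 42/5 = 6117/5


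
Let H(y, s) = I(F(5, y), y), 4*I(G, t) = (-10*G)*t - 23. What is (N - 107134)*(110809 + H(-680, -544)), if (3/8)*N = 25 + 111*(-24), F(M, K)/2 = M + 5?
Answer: -33064760247/2 ≈ -1.6532e+10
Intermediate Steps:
F(M, K) = 10 + 2*M (F(M, K) = 2*(M + 5) = 2*(5 + M) = 10 + 2*M)
I(G, t) = -23/4 - 5*G*t/2 (I(G, t) = ((-10*G)*t - 23)/4 = (-10*G*t - 23)/4 = (-23 - 10*G*t)/4 = -23/4 - 5*G*t/2)
H(y, s) = -23/4 - 50*y (H(y, s) = -23/4 - 5*(10 + 2*5)*y/2 = -23/4 - 5*(10 + 10)*y/2 = -23/4 - 5/2*20*y = -23/4 - 50*y)
N = -21112/3 (N = 8*(25 + 111*(-24))/3 = 8*(25 - 2664)/3 = (8/3)*(-2639) = -21112/3 ≈ -7037.3)
(N - 107134)*(110809 + H(-680, -544)) = (-21112/3 - 107134)*(110809 + (-23/4 - 50*(-680))) = -342514*(110809 + (-23/4 + 34000))/3 = -342514*(110809 + 135977/4)/3 = -342514/3*579213/4 = -33064760247/2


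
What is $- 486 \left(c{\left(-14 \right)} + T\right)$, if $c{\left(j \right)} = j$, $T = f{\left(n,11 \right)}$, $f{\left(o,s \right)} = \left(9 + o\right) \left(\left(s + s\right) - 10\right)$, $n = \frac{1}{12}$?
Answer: $-46170$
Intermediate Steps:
$n = \frac{1}{12} \approx 0.083333$
$f{\left(o,s \right)} = \left(-10 + 2 s\right) \left(9 + o\right)$ ($f{\left(o,s \right)} = \left(9 + o\right) \left(2 s - 10\right) = \left(9 + o\right) \left(-10 + 2 s\right) = \left(-10 + 2 s\right) \left(9 + o\right)$)
$T = 109$ ($T = -90 - \frac{5}{6} + 18 \cdot 11 + 2 \cdot \frac{1}{12} \cdot 11 = -90 - \frac{5}{6} + 198 + \frac{11}{6} = 109$)
$- 486 \left(c{\left(-14 \right)} + T\right) = - 486 \left(-14 + 109\right) = \left(-486\right) 95 = -46170$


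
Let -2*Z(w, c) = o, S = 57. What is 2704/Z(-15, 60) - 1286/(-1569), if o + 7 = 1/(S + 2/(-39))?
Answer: 4716366470/6083013 ≈ 775.33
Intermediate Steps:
o = -15508/2221 (o = -7 + 1/(57 + 2/(-39)) = -7 + 1/(57 + 2*(-1/39)) = -7 + 1/(57 - 2/39) = -7 + 1/(2221/39) = -7 + 39/2221 = -15508/2221 ≈ -6.9824)
Z(w, c) = 7754/2221 (Z(w, c) = -½*(-15508/2221) = 7754/2221)
2704/Z(-15, 60) - 1286/(-1569) = 2704/(7754/2221) - 1286/(-1569) = 2704*(2221/7754) - 1286*(-1/1569) = 3002792/3877 + 1286/1569 = 4716366470/6083013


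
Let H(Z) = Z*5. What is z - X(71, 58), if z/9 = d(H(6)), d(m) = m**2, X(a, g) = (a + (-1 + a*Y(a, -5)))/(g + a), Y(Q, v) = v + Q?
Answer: 1040144/129 ≈ 8063.1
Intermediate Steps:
Y(Q, v) = Q + v
H(Z) = 5*Z
X(a, g) = (-1 + a + a*(-5 + a))/(a + g) (X(a, g) = (a + (-1 + a*(a - 5)))/(g + a) = (a + (-1 + a*(-5 + a)))/(a + g) = (-1 + a + a*(-5 + a))/(a + g))
z = 8100 (z = 9*(5*6)**2 = 9*30**2 = 9*900 = 8100)
z - X(71, 58) = 8100 - (-1 + 71 + 71*(-5 + 71))/(71 + 58) = 8100 - (-1 + 71 + 71*66)/129 = 8100 - (-1 + 71 + 4686)/129 = 8100 - 4756/129 = 1040144/129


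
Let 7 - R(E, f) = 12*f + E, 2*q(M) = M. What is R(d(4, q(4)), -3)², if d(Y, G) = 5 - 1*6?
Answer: 1936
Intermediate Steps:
q(M) = M/2
d(Y, G) = -1 (d(Y, G) = 5 - 6 = -1)
R(E, f) = 7 - E - 12*f (R(E, f) = 7 - (12*f + E) = 7 - (E + 12*f) = 7 + (-E - 12*f) = 7 - E - 12*f)
R(d(4, q(4)), -3)² = (7 - 1*(-1) - 12*(-3))² = (7 + 1 + 36)² = 44² = 1936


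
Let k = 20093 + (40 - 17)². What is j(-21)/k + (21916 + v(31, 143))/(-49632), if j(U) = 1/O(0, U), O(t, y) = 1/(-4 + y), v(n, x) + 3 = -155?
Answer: -3408593/7753872 ≈ -0.43960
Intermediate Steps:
v(n, x) = -158 (v(n, x) = -3 - 155 = -158)
k = 20622 (k = 20093 + 23² = 20093 + 529 = 20622)
j(U) = -4 + U (j(U) = 1/(1/(-4 + U)) = -4 + U)
j(-21)/k + (21916 + v(31, 143))/(-49632) = (-4 - 21)/20622 + (21916 - 158)/(-49632) = -25*1/20622 + 21758*(-1/49632) = -25/20622 - 989/2256 = -3408593/7753872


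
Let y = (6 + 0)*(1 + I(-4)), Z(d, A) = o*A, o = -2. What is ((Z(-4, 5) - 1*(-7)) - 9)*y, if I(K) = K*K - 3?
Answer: -1008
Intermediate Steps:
Z(d, A) = -2*A
I(K) = -3 + K² (I(K) = K² - 3 = -3 + K²)
y = 84 (y = (6 + 0)*(1 + (-3 + (-4)²)) = 6*(1 + (-3 + 16)) = 6*(1 + 13) = 6*14 = 84)
((Z(-4, 5) - 1*(-7)) - 9)*y = ((-2*5 - 1*(-7)) - 9)*84 = ((-10 + 7) - 9)*84 = (-3 - 9)*84 = -12*84 = -1008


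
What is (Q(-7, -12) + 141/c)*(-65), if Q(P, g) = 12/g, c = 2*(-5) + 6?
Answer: 9425/4 ≈ 2356.3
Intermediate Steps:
c = -4 (c = -10 + 6 = -4)
(Q(-7, -12) + 141/c)*(-65) = (12/(-12) + 141/(-4))*(-65) = (12*(-1/12) + 141*(-¼))*(-65) = (-1 - 141/4)*(-65) = -145/4*(-65) = 9425/4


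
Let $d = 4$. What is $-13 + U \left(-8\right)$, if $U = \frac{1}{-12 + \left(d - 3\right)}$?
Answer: $- \frac{135}{11} \approx -12.273$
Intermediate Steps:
$U = - \frac{1}{11}$ ($U = \frac{1}{-12 + \left(4 - 3\right)} = \frac{1}{-12 + 1} = \frac{1}{-11} = - \frac{1}{11} \approx -0.090909$)
$-13 + U \left(-8\right) = -13 - - \frac{8}{11} = -13 + \frac{8}{11} = - \frac{135}{11}$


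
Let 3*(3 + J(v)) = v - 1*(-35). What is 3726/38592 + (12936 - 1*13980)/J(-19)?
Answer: -6713559/15008 ≈ -447.33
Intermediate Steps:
J(v) = 26/3 + v/3 (J(v) = -3 + (v - 1*(-35))/3 = -3 + (v + 35)/3 = -3 + (35 + v)/3 = -3 + (35/3 + v/3) = 26/3 + v/3)
3726/38592 + (12936 - 1*13980)/J(-19) = 3726/38592 + (12936 - 1*13980)/(26/3 + (⅓)*(-19)) = 3726*(1/38592) + (12936 - 13980)/(26/3 - 19/3) = 207/2144 - 1044/7/3 = 207/2144 - 1044*3/7 = 207/2144 - 3132/7 = -6713559/15008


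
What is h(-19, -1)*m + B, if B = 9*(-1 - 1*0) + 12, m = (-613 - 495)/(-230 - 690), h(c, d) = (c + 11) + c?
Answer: -6789/230 ≈ -29.517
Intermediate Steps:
h(c, d) = 11 + 2*c (h(c, d) = (11 + c) + c = 11 + 2*c)
m = 277/230 (m = -1108/(-920) = -1108*(-1/920) = 277/230 ≈ 1.2043)
B = 3 (B = 9*(-1 + 0) + 12 = 9*(-1) + 12 = -9 + 12 = 3)
h(-19, -1)*m + B = (11 + 2*(-19))*(277/230) + 3 = (11 - 38)*(277/230) + 3 = -27*277/230 + 3 = -7479/230 + 3 = -6789/230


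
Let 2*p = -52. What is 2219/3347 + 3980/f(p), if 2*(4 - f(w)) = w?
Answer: 13358783/56899 ≈ 234.78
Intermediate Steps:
p = -26 (p = (½)*(-52) = -26)
f(w) = 4 - w/2
2219/3347 + 3980/f(p) = 2219/3347 + 3980/(4 - ½*(-26)) = 2219*(1/3347) + 3980/(4 + 13) = 2219/3347 + 3980/17 = 13358783/56899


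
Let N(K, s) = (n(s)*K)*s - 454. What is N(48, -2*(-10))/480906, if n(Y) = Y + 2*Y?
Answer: 28573/240453 ≈ 0.11883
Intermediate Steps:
n(Y) = 3*Y
N(K, s) = -454 + 3*K*s² (N(K, s) = ((3*s)*K)*s - 454 = (3*K*s)*s - 454 = 3*K*s² - 454 = -454 + 3*K*s²)
N(48, -2*(-10))/480906 = (-454 + 3*48*(-2*(-10))²)/480906 = (-454 + 3*48*20²)*(1/480906) = (-454 + 3*48*400)*(1/480906) = (-454 + 57600)*(1/480906) = 57146*(1/480906) = 28573/240453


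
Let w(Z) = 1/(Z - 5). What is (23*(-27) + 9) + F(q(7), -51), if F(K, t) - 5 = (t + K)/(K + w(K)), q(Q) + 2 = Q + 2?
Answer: -9193/15 ≈ -612.87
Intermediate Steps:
q(Q) = Q (q(Q) = -2 + (Q + 2) = -2 + (2 + Q) = Q)
w(Z) = 1/(-5 + Z)
F(K, t) = 5 + (K + t)/(K + 1/(-5 + K)) (F(K, t) = 5 + (t + K)/(K + 1/(-5 + K)) = 5 + (K + t)/(K + 1/(-5 + K)))
(23*(-27) + 9) + F(q(7), -51) = (23*(-27) + 9) + (5 + (-5 + 7)*(-51 + 6*7))/(1 + 7*(-5 + 7)) = (-621 + 9) + (5 + 2*(-51 + 42))/(1 + 7*2) = -612 + (5 + 2*(-9))/(1 + 14) = -612 + (5 - 18)/15 = -612 + (1/15)*(-13) = -612 - 13/15 = -9193/15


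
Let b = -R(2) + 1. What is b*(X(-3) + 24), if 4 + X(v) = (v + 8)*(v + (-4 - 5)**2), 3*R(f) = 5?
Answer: -820/3 ≈ -273.33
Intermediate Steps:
R(f) = 5/3 (R(f) = (1/3)*5 = 5/3)
X(v) = -4 + (8 + v)*(81 + v) (X(v) = -4 + (v + 8)*(v + (-4 - 5)**2) = -4 + (8 + v)*(v + (-9)**2) = -4 + (8 + v)*(v + 81) = -4 + (8 + v)*(81 + v))
b = -2/3 (b = -1*5/3 + 1 = -5/3 + 1 = -2/3 ≈ -0.66667)
b*(X(-3) + 24) = -2*((644 + (-3)**2 + 89*(-3)) + 24)/3 = -2*((644 + 9 - 267) + 24)/3 = -2*(386 + 24)/3 = -2/3*410 = -820/3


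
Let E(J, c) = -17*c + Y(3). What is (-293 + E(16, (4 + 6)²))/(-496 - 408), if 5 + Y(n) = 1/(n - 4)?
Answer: 1999/904 ≈ 2.2113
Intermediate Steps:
Y(n) = -5 + 1/(-4 + n) (Y(n) = -5 + 1/(n - 4) = -5 + 1/(-4 + n))
E(J, c) = -6 - 17*c (E(J, c) = -17*c + (21 - 5*3)/(-4 + 3) = -17*c + (21 - 15)/(-1) = -17*c - 1*6 = -17*c - 6 = -6 - 17*c)
(-293 + E(16, (4 + 6)²))/(-496 - 408) = (-293 + (-6 - 17*(4 + 6)²))/(-496 - 408) = (-293 + (-6 - 17*10²))/(-904) = (-293 + (-6 - 17*100))*(-1/904) = (-293 + (-6 - 1700))*(-1/904) = (-293 - 1706)*(-1/904) = -1999*(-1/904) = 1999/904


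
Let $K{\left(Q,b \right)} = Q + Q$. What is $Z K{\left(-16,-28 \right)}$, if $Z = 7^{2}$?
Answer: $-1568$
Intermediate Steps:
$K{\left(Q,b \right)} = 2 Q$
$Z = 49$
$Z K{\left(-16,-28 \right)} = 49 \cdot 2 \left(-16\right) = 49 \left(-32\right) = -1568$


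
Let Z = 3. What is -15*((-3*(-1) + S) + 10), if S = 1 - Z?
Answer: -165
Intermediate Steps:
S = -2 (S = 1 - 1*3 = 1 - 3 = -2)
-15*((-3*(-1) + S) + 10) = -15*((-3*(-1) - 2) + 10) = -15*((3 - 2) + 10) = -15*(1 + 10) = -15*11 = -165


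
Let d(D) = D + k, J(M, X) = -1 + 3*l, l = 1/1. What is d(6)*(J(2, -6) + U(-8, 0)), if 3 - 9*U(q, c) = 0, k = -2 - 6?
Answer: -14/3 ≈ -4.6667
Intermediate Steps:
k = -8
l = 1 (l = 1*1 = 1)
J(M, X) = 2 (J(M, X) = -1 + 3*1 = -1 + 3 = 2)
U(q, c) = 1/3 (U(q, c) = 1/3 - 1/9*0 = 1/3 + 0 = 1/3)
d(D) = -8 + D (d(D) = D - 8 = -8 + D)
d(6)*(J(2, -6) + U(-8, 0)) = (-8 + 6)*(2 + 1/3) = -2*7/3 = -14/3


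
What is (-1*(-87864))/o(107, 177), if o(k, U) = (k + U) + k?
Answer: 87864/391 ≈ 224.72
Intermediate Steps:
o(k, U) = U + 2*k (o(k, U) = (U + k) + k = U + 2*k)
(-1*(-87864))/o(107, 177) = (-1*(-87864))/(177 + 2*107) = 87864/(177 + 214) = 87864/391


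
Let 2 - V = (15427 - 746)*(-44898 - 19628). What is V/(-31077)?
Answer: -315768736/10359 ≈ -30483.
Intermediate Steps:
V = 947306208 (V = 2 - (15427 - 746)*(-44898 - 19628) = 2 - 14681*(-64526) = 2 - 1*(-947306206) = 2 + 947306206 = 947306208)
V/(-31077) = 947306208/(-31077) = 947306208*(-1/31077) = -315768736/10359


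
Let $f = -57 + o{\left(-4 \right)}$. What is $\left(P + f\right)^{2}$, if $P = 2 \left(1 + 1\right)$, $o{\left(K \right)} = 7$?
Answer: $2116$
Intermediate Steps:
$P = 4$ ($P = 2 \cdot 2 = 4$)
$f = -50$ ($f = -57 + 7 = -50$)
$\left(P + f\right)^{2} = \left(4 - 50\right)^{2} = \left(-46\right)^{2} = 2116$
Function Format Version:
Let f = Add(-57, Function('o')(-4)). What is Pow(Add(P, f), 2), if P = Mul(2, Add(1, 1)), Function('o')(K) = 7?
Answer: 2116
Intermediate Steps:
P = 4 (P = Mul(2, 2) = 4)
f = -50 (f = Add(-57, 7) = -50)
Pow(Add(P, f), 2) = Pow(Add(4, -50), 2) = Pow(-46, 2) = 2116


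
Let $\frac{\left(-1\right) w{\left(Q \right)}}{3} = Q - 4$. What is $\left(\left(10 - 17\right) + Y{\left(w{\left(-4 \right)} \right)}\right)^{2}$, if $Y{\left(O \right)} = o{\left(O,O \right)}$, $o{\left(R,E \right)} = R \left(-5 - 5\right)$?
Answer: $61009$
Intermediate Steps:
$w{\left(Q \right)} = 12 - 3 Q$ ($w{\left(Q \right)} = - 3 \left(Q - 4\right) = - 3 \left(-4 + Q\right) = 12 - 3 Q$)
$o{\left(R,E \right)} = - 10 R$ ($o{\left(R,E \right)} = R \left(-10\right) = - 10 R$)
$Y{\left(O \right)} = - 10 O$
$\left(\left(10 - 17\right) + Y{\left(w{\left(-4 \right)} \right)}\right)^{2} = \left(\left(10 - 17\right) - 10 \left(12 - -12\right)\right)^{2} = \left(\left(10 - 17\right) - 10 \left(12 + 12\right)\right)^{2} = \left(-7 - 240\right)^{2} = \left(-247\right)^{2} = 61009$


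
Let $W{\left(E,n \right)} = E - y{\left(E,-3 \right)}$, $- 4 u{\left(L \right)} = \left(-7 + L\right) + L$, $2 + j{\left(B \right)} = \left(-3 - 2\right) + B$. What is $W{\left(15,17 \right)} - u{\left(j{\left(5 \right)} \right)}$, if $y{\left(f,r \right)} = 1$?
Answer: $\frac{45}{4} \approx 11.25$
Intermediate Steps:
$j{\left(B \right)} = -7 + B$ ($j{\left(B \right)} = -2 + \left(\left(-3 - 2\right) + B\right) = -2 + \left(-5 + B\right) = -7 + B$)
$u{\left(L \right)} = \frac{7}{4} - \frac{L}{2}$ ($u{\left(L \right)} = - \frac{\left(-7 + L\right) + L}{4} = - \frac{-7 + 2 L}{4} = \frac{7}{4} - \frac{L}{2}$)
$W{\left(E,n \right)} = -1 + E$ ($W{\left(E,n \right)} = E - 1 = -1 + E$)
$W{\left(15,17 \right)} - u{\left(j{\left(5 \right)} \right)} = \left(-1 + 15\right) - \left(\frac{7}{4} - \frac{-7 + 5}{2}\right) = 14 - \left(\frac{7}{4} - -1\right) = 14 - \left(\frac{7}{4} + 1\right) = 14 - \frac{11}{4} = \frac{45}{4}$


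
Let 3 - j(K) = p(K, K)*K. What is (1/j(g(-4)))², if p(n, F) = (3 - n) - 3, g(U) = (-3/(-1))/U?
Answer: 256/3249 ≈ 0.078794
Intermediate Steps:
g(U) = 3/U (g(U) = (-3*(-1))/U = 3/U)
p(n, F) = -n
j(K) = 3 + K² (j(K) = 3 - (-K)*K = 3 - (-1)*K² = 3 + K²)
(1/j(g(-4)))² = (1/(3 + (3/(-4))²))² = (1/(3 + (3*(-¼))²))² = (1/(3 + (-¾)²))² = (1/(3 + 9/16))² = (1/(57/16))² = (16/57)² = 256/3249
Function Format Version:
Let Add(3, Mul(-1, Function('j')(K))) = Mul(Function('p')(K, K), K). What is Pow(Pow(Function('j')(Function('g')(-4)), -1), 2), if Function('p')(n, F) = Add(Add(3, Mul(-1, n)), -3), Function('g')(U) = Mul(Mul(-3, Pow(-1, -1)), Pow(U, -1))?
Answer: Rational(256, 3249) ≈ 0.078794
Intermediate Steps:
Function('g')(U) = Mul(3, Pow(U, -1)) (Function('g')(U) = Mul(Mul(-3, -1), Pow(U, -1)) = Mul(3, Pow(U, -1)))
Function('p')(n, F) = Mul(-1, n)
Function('j')(K) = Add(3, Pow(K, 2)) (Function('j')(K) = Add(3, Mul(-1, Mul(Mul(-1, K), K))) = Add(3, Mul(-1, Mul(-1, Pow(K, 2)))) = Add(3, Pow(K, 2)))
Pow(Pow(Function('j')(Function('g')(-4)), -1), 2) = Pow(Pow(Add(3, Pow(Mul(3, Pow(-4, -1)), 2)), -1), 2) = Pow(Pow(Add(3, Pow(Mul(3, Rational(-1, 4)), 2)), -1), 2) = Pow(Pow(Add(3, Pow(Rational(-3, 4), 2)), -1), 2) = Pow(Pow(Add(3, Rational(9, 16)), -1), 2) = Pow(Pow(Rational(57, 16), -1), 2) = Pow(Rational(16, 57), 2) = Rational(256, 3249)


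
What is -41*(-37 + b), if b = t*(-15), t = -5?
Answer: -1558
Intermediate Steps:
b = 75 (b = -5*(-15) = 75)
-41*(-37 + b) = -41*(-37 + 75) = -41*38 = -1558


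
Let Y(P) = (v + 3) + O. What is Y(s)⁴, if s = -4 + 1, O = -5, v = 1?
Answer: 1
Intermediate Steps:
s = -3
Y(P) = -1 (Y(P) = (1 + 3) - 5 = 4 - 5 = -1)
Y(s)⁴ = (-1)⁴ = 1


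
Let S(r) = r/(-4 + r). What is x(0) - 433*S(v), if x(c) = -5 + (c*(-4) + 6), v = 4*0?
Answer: 1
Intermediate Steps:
v = 0
x(c) = 1 - 4*c (x(c) = -5 + (-4*c + 6) = -5 + (6 - 4*c) = 1 - 4*c)
x(0) - 433*S(v) = (1 - 4*0) - 0/(-4 + 0) = (1 + 0) - 0/(-4) = 1 - 0*(-1)/4 = 1 - 433*0 = 1 + 0 = 1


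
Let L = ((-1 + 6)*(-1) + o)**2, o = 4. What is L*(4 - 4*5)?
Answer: -16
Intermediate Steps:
L = 1 (L = ((-1 + 6)*(-1) + 4)**2 = (5*(-1) + 4)**2 = (-5 + 4)**2 = (-1)**2 = 1)
L*(4 - 4*5) = 1*(4 - 4*5) = 1*(4 - 20) = 1*(-16) = -16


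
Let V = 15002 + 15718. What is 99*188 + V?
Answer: 49332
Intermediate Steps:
V = 30720
99*188 + V = 99*188 + 30720 = 18612 + 30720 = 49332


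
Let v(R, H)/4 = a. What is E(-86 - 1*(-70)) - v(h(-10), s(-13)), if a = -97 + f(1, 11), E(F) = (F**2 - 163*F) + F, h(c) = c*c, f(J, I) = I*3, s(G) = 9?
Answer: 3104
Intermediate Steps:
f(J, I) = 3*I
h(c) = c**2
E(F) = F**2 - 162*F
a = -64 (a = -97 + 3*11 = -97 + 33 = -64)
v(R, H) = -256 (v(R, H) = 4*(-64) = -256)
E(-86 - 1*(-70)) - v(h(-10), s(-13)) = (-86 - 1*(-70))*(-162 + (-86 - 1*(-70))) - 1*(-256) = (-86 + 70)*(-162 + (-86 + 70)) + 256 = -16*(-162 - 16) + 256 = -16*(-178) + 256 = 2848 + 256 = 3104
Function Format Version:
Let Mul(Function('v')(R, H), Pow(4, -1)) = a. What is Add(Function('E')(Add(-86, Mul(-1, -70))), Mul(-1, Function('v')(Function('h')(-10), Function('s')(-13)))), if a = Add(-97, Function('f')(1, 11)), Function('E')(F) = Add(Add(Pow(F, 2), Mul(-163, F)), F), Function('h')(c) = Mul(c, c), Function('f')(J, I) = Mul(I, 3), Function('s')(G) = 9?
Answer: 3104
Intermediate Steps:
Function('f')(J, I) = Mul(3, I)
Function('h')(c) = Pow(c, 2)
Function('E')(F) = Add(Pow(F, 2), Mul(-162, F))
a = -64 (a = Add(-97, Mul(3, 11)) = Add(-97, 33) = -64)
Function('v')(R, H) = -256 (Function('v')(R, H) = Mul(4, -64) = -256)
Add(Function('E')(Add(-86, Mul(-1, -70))), Mul(-1, Function('v')(Function('h')(-10), Function('s')(-13)))) = Add(Mul(Add(-86, Mul(-1, -70)), Add(-162, Add(-86, Mul(-1, -70)))), Mul(-1, -256)) = Add(Mul(Add(-86, 70), Add(-162, Add(-86, 70))), 256) = Add(Mul(-16, Add(-162, -16)), 256) = Add(Mul(-16, -178), 256) = Add(2848, 256) = 3104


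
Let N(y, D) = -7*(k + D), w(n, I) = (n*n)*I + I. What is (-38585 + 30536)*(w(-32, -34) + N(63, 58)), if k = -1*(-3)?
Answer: 283944573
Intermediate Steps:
k = 3
w(n, I) = I + I*n² (w(n, I) = n²*I + I = I*n² + I = I + I*n²)
N(y, D) = -21 - 7*D (N(y, D) = -7*(3 + D) = -21 - 7*D)
(-38585 + 30536)*(w(-32, -34) + N(63, 58)) = (-38585 + 30536)*(-34*(1 + (-32)²) + (-21 - 7*58)) = -8049*(-34*(1 + 1024) + (-21 - 406)) = -8049*(-34*1025 - 427) = -8049*(-34850 - 427) = -8049*(-35277) = 283944573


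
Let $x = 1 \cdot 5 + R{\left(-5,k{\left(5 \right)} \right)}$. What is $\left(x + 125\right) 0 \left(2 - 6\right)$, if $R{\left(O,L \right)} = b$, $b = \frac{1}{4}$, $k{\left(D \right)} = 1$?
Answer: $0$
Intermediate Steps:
$b = \frac{1}{4} \approx 0.25$
$R{\left(O,L \right)} = \frac{1}{4}$
$x = \frac{21}{4}$ ($x = 1 \cdot 5 + \frac{1}{4} = 5 + \frac{1}{4} = \frac{21}{4} \approx 5.25$)
$\left(x + 125\right) 0 \left(2 - 6\right) = \left(\frac{21}{4} + 125\right) 0 \left(2 - 6\right) = \frac{521 \cdot 0 \left(-4\right)}{4} = \frac{521}{4} \cdot 0 = 0$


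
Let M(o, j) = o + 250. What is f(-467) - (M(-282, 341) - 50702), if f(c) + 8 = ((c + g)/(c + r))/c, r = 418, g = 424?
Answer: 1160763015/22883 ≈ 50726.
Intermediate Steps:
M(o, j) = 250 + o
f(c) = -8 + (424 + c)/(c*(418 + c)) (f(c) = -8 + ((c + 424)/(c + 418))/c = -8 + ((424 + c)/(418 + c))/c = -8 + (424 + c)/(c*(418 + c)))
f(-467) - (M(-282, 341) - 50702) = (424 - 3343*(-467) - 8*(-467)**2)/((-467)*(418 - 467)) - ((250 - 282) - 50702) = -1/467*(424 + 1561181 - 8*218089)/(-49) - (-32 - 50702) = -1/467*(-1/49)*(424 + 1561181 - 1744712) - 1*(-50734) = -1/467*(-1/49)*(-183107) + 50734 = -183107/22883 + 50734 = 1160763015/22883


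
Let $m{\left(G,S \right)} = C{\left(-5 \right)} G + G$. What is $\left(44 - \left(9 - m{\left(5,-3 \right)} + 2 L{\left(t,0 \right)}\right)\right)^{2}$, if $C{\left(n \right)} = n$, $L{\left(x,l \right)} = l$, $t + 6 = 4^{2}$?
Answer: $225$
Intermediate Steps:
$t = 10$ ($t = -6 + 4^{2} = -6 + 16 = 10$)
$m{\left(G,S \right)} = - 4 G$ ($m{\left(G,S \right)} = - 5 G + G = - 4 G$)
$\left(44 - \left(9 - m{\left(5,-3 \right)} + 2 L{\left(t,0 \right)}\right)\right)^{2} = \left(44 - 29\right)^{2} = 15^{2} = 225$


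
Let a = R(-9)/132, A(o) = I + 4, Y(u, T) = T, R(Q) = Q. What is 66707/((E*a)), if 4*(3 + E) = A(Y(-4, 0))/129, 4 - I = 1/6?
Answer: 3029031456/9241 ≈ 3.2778e+5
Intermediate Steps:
I = 23/6 (I = 4 - 1/6 = 4 - 1*⅙ = 4 - ⅙ = 23/6 ≈ 3.8333)
A(o) = 47/6 (A(o) = 23/6 + 4 = 47/6)
a = -3/44 (a = -9/132 = -9*1/132 = -3/44 ≈ -0.068182)
E = -9241/3096 (E = -3 + ((47/6)/129)/4 = -3 + ((47/6)*(1/129))/4 = -3 + (¼)*(47/774) = -3 + 47/3096 = -9241/3096 ≈ -2.9848)
66707/((E*a)) = 66707/((-9241/3096*(-3/44))) = 66707/(9241/45408) = 66707*(45408/9241) = 3029031456/9241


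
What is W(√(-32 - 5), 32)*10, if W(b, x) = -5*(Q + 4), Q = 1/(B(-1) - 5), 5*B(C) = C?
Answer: -2475/13 ≈ -190.38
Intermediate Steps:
B(C) = C/5
Q = -5/26 (Q = 1/((⅕)*(-1) - 5) = 1/(-⅕ - 5) = 1/(-26/5) = -5/26 ≈ -0.19231)
W(b, x) = -495/26 (W(b, x) = -5*(-5/26 + 4) = -5*99/26 = -495/26)
W(√(-32 - 5), 32)*10 = -495/26*10 = -2475/13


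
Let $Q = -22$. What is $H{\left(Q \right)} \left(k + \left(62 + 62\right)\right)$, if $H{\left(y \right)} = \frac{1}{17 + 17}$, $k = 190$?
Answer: $\frac{157}{17} \approx 9.2353$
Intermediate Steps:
$H{\left(y \right)} = \frac{1}{34}$
$H{\left(Q \right)} \left(k + \left(62 + 62\right)\right) = \frac{190 + \left(62 + 62\right)}{34} = \frac{190 + 124}{34} = \frac{1}{34} \cdot 314 = \frac{157}{17}$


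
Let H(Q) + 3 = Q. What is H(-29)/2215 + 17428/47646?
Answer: 18539174/52767945 ≈ 0.35133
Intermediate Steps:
H(Q) = -3 + Q
H(-29)/2215 + 17428/47646 = (-3 - 29)/2215 + 17428/47646 = -32*1/2215 + 17428*(1/47646) = -32/2215 + 8714/23823 = 18539174/52767945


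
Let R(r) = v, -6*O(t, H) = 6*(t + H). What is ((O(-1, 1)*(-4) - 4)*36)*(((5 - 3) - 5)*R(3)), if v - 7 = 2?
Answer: 3888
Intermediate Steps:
O(t, H) = -H - t (O(t, H) = -(t + H) = -(H + t) = -(6*H + 6*t)/6 = -H - t)
v = 9 (v = 7 + 2 = 9)
R(r) = 9
((O(-1, 1)*(-4) - 4)*36)*(((5 - 3) - 5)*R(3)) = (((-1*1 - 1*(-1))*(-4) - 4)*36)*(((5 - 3) - 5)*9) = (((-1 + 1)*(-4) - 4)*36)*((2 - 5)*9) = ((0*(-4) - 4)*36)*(-3*9) = ((0 - 4)*36)*(-27) = -4*36*(-27) = -144*(-27) = 3888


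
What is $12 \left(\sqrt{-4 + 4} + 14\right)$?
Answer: $168$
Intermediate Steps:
$12 \left(\sqrt{-4 + 4} + 14\right) = 12 \left(\sqrt{0} + 14\right) = 12 \left(0 + 14\right) = 12 \cdot 14 = 168$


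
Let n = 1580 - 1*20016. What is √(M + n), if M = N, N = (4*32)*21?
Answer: 2*I*√3937 ≈ 125.49*I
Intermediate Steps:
n = -18436 (n = 1580 - 20016 = -18436)
N = 2688 (N = 128*21 = 2688)
M = 2688
√(M + n) = √(2688 - 18436) = √(-15748) = 2*I*√3937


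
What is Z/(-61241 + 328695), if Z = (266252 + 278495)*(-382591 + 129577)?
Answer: -68914308729/133727 ≈ -5.1534e+5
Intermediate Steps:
Z = -137828617458 (Z = 544747*(-253014) = -137828617458)
Z/(-61241 + 328695) = -137828617458/(-61241 + 328695) = -137828617458/267454 = -137828617458*1/267454 = -68914308729/133727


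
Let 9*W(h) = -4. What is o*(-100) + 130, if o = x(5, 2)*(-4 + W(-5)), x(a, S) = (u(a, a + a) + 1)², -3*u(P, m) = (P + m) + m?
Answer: 1946530/81 ≈ 24031.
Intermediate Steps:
W(h) = -4/9 (W(h) = (⅑)*(-4) = -4/9)
u(P, m) = -2*m/3 - P/3 (u(P, m) = -((P + m) + m)/3 = -(P + 2*m)/3 = -2*m/3 - P/3)
x(a, S) = (1 - 5*a/3)² (x(a, S) = ((-2*(a + a)/3 - a/3) + 1)² = ((-4*a/3 - a/3) + 1)² = (-5*a/3 + 1)² = (1 - 5*a/3)²)
o = -19360/81 (o = ((-3 + 5*5)²/9)*(-4 - 4/9) = ((-3 + 25)²/9)*(-40/9) = ((⅑)*22²)*(-40/9) = ((⅑)*484)*(-40/9) = (484/9)*(-40/9) = -19360/81 ≈ -239.01)
o*(-100) + 130 = -19360/81*(-100) + 130 = 1936000/81 + 130 = 1946530/81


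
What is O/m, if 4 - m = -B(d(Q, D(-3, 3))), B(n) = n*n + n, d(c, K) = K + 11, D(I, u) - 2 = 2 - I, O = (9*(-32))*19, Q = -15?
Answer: -2736/173 ≈ -15.815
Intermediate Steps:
O = -5472 (O = -288*19 = -5472)
D(I, u) = 4 - I (D(I, u) = 2 + (2 - I) = 4 - I)
d(c, K) = 11 + K
B(n) = n + n² (B(n) = n² + n = n + n²)
m = 346 (m = 4 - (-1)*(11 + (4 - 1*(-3)))*(1 + (11 + (4 - 1*(-3)))) = 4 - (-1)*(11 + (4 + 3))*(1 + (11 + (4 + 3))) = 4 - (-1)*(11 + 7)*(1 + (11 + 7)) = 4 - (-1)*18*(1 + 18) = 4 - (-1)*18*19 = 4 - (-1)*342 = 4 - 1*(-342) = 4 + 342 = 346)
O/m = -5472/346 = -5472*1/346 = -2736/173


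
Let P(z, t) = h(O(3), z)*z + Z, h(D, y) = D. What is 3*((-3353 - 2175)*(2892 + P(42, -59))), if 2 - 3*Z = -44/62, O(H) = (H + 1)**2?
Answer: -1832731008/31 ≈ -5.9120e+7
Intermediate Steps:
O(H) = (1 + H)**2
Z = 28/31 (Z = 2/3 - (-44)/(3*62) = 2/3 - 1/3*(-22/31) = 2/3 + 22/93 = 28/31 ≈ 0.90323)
P(z, t) = 28/31 + 16*z (P(z, t) = (1 + 3)**2*z + 28/31 = 4**2*z + 28/31 = 16*z + 28/31 = 28/31 + 16*z)
3*((-3353 - 2175)*(2892 + P(42, -59))) = 3*((-3353 - 2175)*(2892 + (28/31 + 16*42))) = 3*(-5528*(2892 + (28/31 + 672))) = 3*(-5528*(2892 + 20860/31)) = 3*(-5528*110512/31) = 3*(-610910336/31) = -1832731008/31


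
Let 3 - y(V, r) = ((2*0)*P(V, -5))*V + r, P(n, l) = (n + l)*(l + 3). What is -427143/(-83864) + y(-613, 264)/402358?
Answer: 7811023395/1533788696 ≈ 5.0926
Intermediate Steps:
P(n, l) = (3 + l)*(l + n) (P(n, l) = (l + n)*(3 + l) = (3 + l)*(l + n))
y(V, r) = 3 - r (y(V, r) = 3 - (((2*0)*((-5)**2 + 3*(-5) + 3*V - 5*V))*V + r) = 3 - ((0*(25 - 15 + 3*V - 5*V))*V + r) = 3 - ((0*(10 - 2*V))*V + r) = 3 - (0*V + r) = 3 - (0 + r) = 3 - r)
-427143/(-83864) + y(-613, 264)/402358 = -427143/(-83864) + (3 - 1*264)/402358 = -427143*(-1/83864) + (3 - 264)*(1/402358) = 427143/83864 - 261*1/402358 = 427143/83864 - 261/402358 = 7811023395/1533788696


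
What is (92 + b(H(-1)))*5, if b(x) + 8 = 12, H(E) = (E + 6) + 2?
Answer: 480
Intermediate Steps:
H(E) = 8 + E (H(E) = (6 + E) + 2 = 8 + E)
b(x) = 4 (b(x) = -8 + 12 = 4)
(92 + b(H(-1)))*5 = (92 + 4)*5 = 96*5 = 480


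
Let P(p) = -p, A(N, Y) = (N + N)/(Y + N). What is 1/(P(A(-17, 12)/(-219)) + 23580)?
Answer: 1095/25820134 ≈ 4.2409e-5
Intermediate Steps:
A(N, Y) = 2*N/(N + Y) (A(N, Y) = (2*N)/(N + Y) = 2*N/(N + Y))
1/(P(A(-17, 12)/(-219)) + 23580) = 1/(-2*(-17)/(-17 + 12)/(-219) + 23580) = 1/(-2*(-17)/(-5)*(-1)/219 + 23580) = 1/(-2*(-17)*(-⅕)*(-1)/219 + 23580) = 1/(-34*(-1)/(5*219) + 23580) = 1/(-1*(-34/1095) + 23580) = 1/(34/1095 + 23580) = 1/(25820134/1095) = 1095/25820134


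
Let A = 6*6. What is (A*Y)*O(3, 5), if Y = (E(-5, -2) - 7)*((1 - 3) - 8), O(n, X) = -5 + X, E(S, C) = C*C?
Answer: 0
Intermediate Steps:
E(S, C) = C²
Y = 30 (Y = ((-2)² - 7)*((1 - 3) - 8) = (4 - 7)*(-2 - 8) = -3*(-10) = 30)
A = 36
(A*Y)*O(3, 5) = (36*30)*(-5 + 5) = 1080*0 = 0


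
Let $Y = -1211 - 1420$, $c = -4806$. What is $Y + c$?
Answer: $-7437$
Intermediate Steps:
$Y = -2631$ ($Y = -1211 - 1420 = -2631$)
$Y + c = -2631 - 4806 = -7437$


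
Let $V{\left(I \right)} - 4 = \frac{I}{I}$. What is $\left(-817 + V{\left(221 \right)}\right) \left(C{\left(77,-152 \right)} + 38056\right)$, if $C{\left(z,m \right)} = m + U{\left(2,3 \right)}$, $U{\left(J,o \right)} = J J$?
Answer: $-30781296$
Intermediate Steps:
$V{\left(I \right)} = 5$ ($V{\left(I \right)} = 4 + \frac{I}{I} = 4 + 1 = 5$)
$U{\left(J,o \right)} = J^{2}$
$C{\left(z,m \right)} = 4 + m$ ($C{\left(z,m \right)} = m + 2^{2} = m + 4 = 4 + m$)
$\left(-817 + V{\left(221 \right)}\right) \left(C{\left(77,-152 \right)} + 38056\right) = \left(-817 + 5\right) \left(\left(4 - 152\right) + 38056\right) = - 812 \left(-148 + 38056\right) = \left(-812\right) 37908 = -30781296$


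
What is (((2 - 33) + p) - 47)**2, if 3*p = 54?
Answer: 3600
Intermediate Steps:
p = 18 (p = (1/3)*54 = 18)
(((2 - 33) + p) - 47)**2 = (((2 - 33) + 18) - 47)**2 = ((-31 + 18) - 47)**2 = (-13 - 47)**2 = (-60)**2 = 3600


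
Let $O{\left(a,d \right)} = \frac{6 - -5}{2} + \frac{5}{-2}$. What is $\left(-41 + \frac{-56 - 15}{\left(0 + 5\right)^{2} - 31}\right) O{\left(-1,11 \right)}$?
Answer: $- \frac{175}{2} \approx -87.5$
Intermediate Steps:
$O{\left(a,d \right)} = 3$ ($O{\left(a,d \right)} = \left(6 + 5\right) \frac{1}{2} + 5 \left(- \frac{1}{2}\right) = 11 \cdot \frac{1}{2} - \frac{5}{2} = \frac{11}{2} - \frac{5}{2} = 3$)
$\left(-41 + \frac{-56 - 15}{\left(0 + 5\right)^{2} - 31}\right) O{\left(-1,11 \right)} = \left(-41 + \frac{-56 - 15}{\left(0 + 5\right)^{2} - 31}\right) 3 = \left(-41 - \frac{71}{5^{2} - 31}\right) 3 = \left(-41 - \frac{71}{25 - 31}\right) 3 = \left(-41 - \frac{71}{-6}\right) 3 = \left(-41 - - \frac{71}{6}\right) 3 = \left(-41 + \frac{71}{6}\right) 3 = \left(- \frac{175}{6}\right) 3 = - \frac{175}{2}$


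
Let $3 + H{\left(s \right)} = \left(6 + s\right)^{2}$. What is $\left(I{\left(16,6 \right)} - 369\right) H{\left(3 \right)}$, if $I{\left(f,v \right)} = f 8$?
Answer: $-18798$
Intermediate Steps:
$I{\left(f,v \right)} = 8 f$
$H{\left(s \right)} = -3 + \left(6 + s\right)^{2}$
$\left(I{\left(16,6 \right)} - 369\right) H{\left(3 \right)} = \left(8 \cdot 16 - 369\right) \left(-3 + \left(6 + 3\right)^{2}\right) = \left(128 - 369\right) \left(-3 + 9^{2}\right) = - 241 \left(-3 + 81\right) = \left(-241\right) 78 = -18798$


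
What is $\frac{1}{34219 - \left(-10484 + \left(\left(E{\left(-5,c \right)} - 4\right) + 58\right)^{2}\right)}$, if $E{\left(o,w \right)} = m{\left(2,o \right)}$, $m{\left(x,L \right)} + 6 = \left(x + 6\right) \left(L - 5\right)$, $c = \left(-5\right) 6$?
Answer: $\frac{1}{43679} \approx 2.2894 \cdot 10^{-5}$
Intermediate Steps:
$c = -30$
$m{\left(x,L \right)} = -6 + \left(-5 + L\right) \left(6 + x\right)$ ($m{\left(x,L \right)} = -6 + \left(x + 6\right) \left(L - 5\right) = -6 + \left(6 + x\right) \left(-5 + L\right) = -6 + \left(-5 + L\right) \left(6 + x\right)$)
$E{\left(o,w \right)} = -46 + 8 o$ ($E{\left(o,w \right)} = -36 - 10 + 6 o + o 2 = -36 - 10 + 6 o + 2 o = -46 + 8 o$)
$\frac{1}{34219 - \left(-10484 + \left(\left(E{\left(-5,c \right)} - 4\right) + 58\right)^{2}\right)} = \frac{1}{34219 + \left(10484 - \left(\left(\left(-46 + 8 \left(-5\right)\right) - 4\right) + 58\right)^{2}\right)} = \frac{1}{34219 + \left(10484 - \left(\left(\left(-46 - 40\right) - 4\right) + 58\right)^{2}\right)} = \frac{1}{34219 + \left(10484 - \left(\left(-86 - 4\right) + 58\right)^{2}\right)} = \frac{1}{34219 + \left(10484 - \left(-90 + 58\right)^{2}\right)} = \frac{1}{34219 + \left(10484 - \left(-32\right)^{2}\right)} = \frac{1}{34219 + \left(10484 - 1024\right)} = \frac{1}{34219 + 9460} = \frac{1}{43679}$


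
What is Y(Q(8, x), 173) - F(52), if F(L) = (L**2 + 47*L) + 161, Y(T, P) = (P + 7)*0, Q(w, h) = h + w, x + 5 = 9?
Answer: -5309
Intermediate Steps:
x = 4 (x = -5 + 9 = 4)
Y(T, P) = 0 (Y(T, P) = (7 + P)*0 = 0)
F(L) = 161 + L**2 + 47*L
Y(Q(8, x), 173) - F(52) = 0 - (161 + 52**2 + 47*52) = 0 - (161 + 2704 + 2444) = 0 - 1*5309 = 0 - 5309 = -5309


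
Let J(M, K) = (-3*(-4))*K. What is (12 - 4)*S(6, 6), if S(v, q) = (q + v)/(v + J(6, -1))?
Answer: -16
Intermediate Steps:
J(M, K) = 12*K
S(v, q) = (q + v)/(-12 + v) (S(v, q) = (q + v)/(v + 12*(-1)) = (q + v)/(v - 12) = (q + v)/(-12 + v))
(12 - 4)*S(6, 6) = (12 - 4)*((6 + 6)/(-12 + 6)) = 8*(12/(-6)) = 8*(-1/6*12) = 8*(-2) = -16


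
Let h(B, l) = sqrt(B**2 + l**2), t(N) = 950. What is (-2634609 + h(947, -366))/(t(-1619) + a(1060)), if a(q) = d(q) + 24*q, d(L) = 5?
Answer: -2634609/26395 + sqrt(1030765)/26395 ≈ -99.776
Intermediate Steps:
a(q) = 5 + 24*q
(-2634609 + h(947, -366))/(t(-1619) + a(1060)) = (-2634609 + sqrt(947**2 + (-366)**2))/(950 + (5 + 24*1060)) = (-2634609 + sqrt(896809 + 133956))/(950 + (5 + 25440)) = (-2634609 + sqrt(1030765))/(950 + 25445) = (-2634609 + sqrt(1030765))/26395 = (-2634609 + sqrt(1030765))*(1/26395) = -2634609/26395 + sqrt(1030765)/26395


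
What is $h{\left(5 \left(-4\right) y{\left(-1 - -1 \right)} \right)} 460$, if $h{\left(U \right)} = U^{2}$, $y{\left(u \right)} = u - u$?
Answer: $0$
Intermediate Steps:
$y{\left(u \right)} = 0$
$h{\left(5 \left(-4\right) y{\left(-1 - -1 \right)} \right)} 460 = \left(5 \left(-4\right) 0\right)^{2} \cdot 460 = \left(\left(-20\right) 0\right)^{2} \cdot 460 = 0^{2} \cdot 460 = 0 \cdot 460 = 0$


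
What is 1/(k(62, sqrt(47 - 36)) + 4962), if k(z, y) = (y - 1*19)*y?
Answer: 4973/24726758 + 19*sqrt(11)/24726758 ≈ 0.00020367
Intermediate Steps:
k(z, y) = y*(-19 + y) (k(z, y) = (y - 19)*y = (-19 + y)*y = y*(-19 + y))
1/(k(62, sqrt(47 - 36)) + 4962) = 1/(sqrt(47 - 36)*(-19 + sqrt(47 - 36)) + 4962) = 1/(sqrt(11)*(-19 + sqrt(11)) + 4962) = 1/(4962 + sqrt(11)*(-19 + sqrt(11)))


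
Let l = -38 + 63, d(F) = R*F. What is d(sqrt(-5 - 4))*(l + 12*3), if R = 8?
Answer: 1464*I ≈ 1464.0*I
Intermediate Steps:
d(F) = 8*F
l = 25
d(sqrt(-5 - 4))*(l + 12*3) = (8*sqrt(-5 - 4))*(25 + 12*3) = (8*sqrt(-9))*(25 + 36) = (8*(3*I))*61 = (24*I)*61 = 1464*I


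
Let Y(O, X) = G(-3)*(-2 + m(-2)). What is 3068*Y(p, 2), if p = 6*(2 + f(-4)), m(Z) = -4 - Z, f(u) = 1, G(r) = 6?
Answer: -73632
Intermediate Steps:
p = 18 (p = 6*(2 + 1) = 6*3 = 18)
Y(O, X) = -24 (Y(O, X) = 6*(-2 + (-4 - 1*(-2))) = 6*(-2 + (-4 + 2)) = 6*(-2 - 2) = 6*(-4) = -24)
3068*Y(p, 2) = 3068*(-24) = -73632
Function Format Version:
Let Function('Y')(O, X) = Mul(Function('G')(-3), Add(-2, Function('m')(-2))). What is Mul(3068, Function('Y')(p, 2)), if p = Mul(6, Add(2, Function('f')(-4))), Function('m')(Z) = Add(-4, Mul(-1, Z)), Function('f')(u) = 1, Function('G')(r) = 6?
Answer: -73632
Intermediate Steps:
p = 18 (p = Mul(6, Add(2, 1)) = Mul(6, 3) = 18)
Function('Y')(O, X) = -24 (Function('Y')(O, X) = Mul(6, Add(-2, Add(-4, Mul(-1, -2)))) = Mul(6, Add(-2, Add(-4, 2))) = Mul(6, Add(-2, -2)) = Mul(6, -4) = -24)
Mul(3068, Function('Y')(p, 2)) = Mul(3068, -24) = -73632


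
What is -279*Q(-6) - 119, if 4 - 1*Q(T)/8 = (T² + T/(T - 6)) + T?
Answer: 59029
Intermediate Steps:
Q(T) = 32 - 8*T - 8*T² - 8*T/(-6 + T) (Q(T) = 32 - 8*((T² + T/(T - 6)) + T) = 32 - 8*((T² + T/(-6 + T)) + T) = 32 - 8*(T + T² + T/(-6 + T)) = 32 + (-8*T - 8*T² - 8*T/(-6 + T)) = 32 - 8*T - 8*T² - 8*T/(-6 + T))
-279*Q(-6) - 119 = -2232*(-24 - 1*(-6)³ + 5*(-6)² + 9*(-6))/(-6 - 6) - 119 = -2232*(-24 - 1*(-216) + 5*36 - 54)/(-12) - 119 = -2232*(-1)*(-24 + 216 + 180 - 54)/12 - 119 = -2232*(-1)*318/12 - 119 = -279*(-212) - 119 = 59148 - 119 = 59029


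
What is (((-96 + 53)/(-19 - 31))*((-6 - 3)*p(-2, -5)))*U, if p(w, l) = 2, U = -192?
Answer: 74304/25 ≈ 2972.2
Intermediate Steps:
(((-96 + 53)/(-19 - 31))*((-6 - 3)*p(-2, -5)))*U = (((-96 + 53)/(-19 - 31))*((-6 - 3)*2))*(-192) = ((-43/(-50))*(-9*2))*(-192) = (-43*(-1/50)*(-18))*(-192) = ((43/50)*(-18))*(-192) = -387/25*(-192) = 74304/25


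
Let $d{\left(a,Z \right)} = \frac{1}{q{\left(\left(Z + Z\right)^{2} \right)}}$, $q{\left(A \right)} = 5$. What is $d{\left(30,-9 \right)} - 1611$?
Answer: $- \frac{8054}{5} \approx -1610.8$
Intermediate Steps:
$d{\left(a,Z \right)} = \frac{1}{5}$
$d{\left(30,-9 \right)} - 1611 = \frac{1}{5} - 1611 = - \frac{8054}{5}$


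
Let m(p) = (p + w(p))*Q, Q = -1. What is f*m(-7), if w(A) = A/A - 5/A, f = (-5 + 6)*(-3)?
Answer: -111/7 ≈ -15.857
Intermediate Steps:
f = -3 (f = 1*(-3) = -3)
w(A) = 1 - 5/A
m(p) = -p - (-5 + p)/p (m(p) = (p + (-5 + p)/p)*(-1) = -p - (-5 + p)/p)
f*m(-7) = -3*(-1 - 1*(-7) + 5/(-7)) = -3*(-1 + 7 + 5*(-⅐)) = -3*(-1 + 7 - 5/7) = -3*37/7 = -111/7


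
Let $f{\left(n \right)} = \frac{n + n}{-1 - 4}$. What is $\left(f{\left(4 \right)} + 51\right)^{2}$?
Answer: $\frac{61009}{25} \approx 2440.4$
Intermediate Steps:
$f{\left(n \right)} = - \frac{2 n}{5}$ ($f{\left(n \right)} = \frac{2 n}{-5} = 2 n \left(- \frac{1}{5}\right) = - \frac{2 n}{5}$)
$\left(f{\left(4 \right)} + 51\right)^{2} = \left(\left(- \frac{2}{5}\right) 4 + 51\right)^{2} = \left(- \frac{8}{5} + 51\right)^{2} = \left(\frac{247}{5}\right)^{2} = \frac{61009}{25}$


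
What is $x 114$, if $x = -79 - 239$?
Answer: $-36252$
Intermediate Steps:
$x = -318$
$x 114 = \left(-318\right) 114 = -36252$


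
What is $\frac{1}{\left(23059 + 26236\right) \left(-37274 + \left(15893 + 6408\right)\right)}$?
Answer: $- \frac{1}{738094035} \approx -1.3548 \cdot 10^{-9}$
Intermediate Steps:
$\frac{1}{\left(23059 + 26236\right) \left(-37274 + \left(15893 + 6408\right)\right)} = \frac{1}{49295 \left(-37274 + 22301\right)} = \frac{1}{49295 \left(-14973\right)} = \frac{1}{-738094035} = - \frac{1}{738094035}$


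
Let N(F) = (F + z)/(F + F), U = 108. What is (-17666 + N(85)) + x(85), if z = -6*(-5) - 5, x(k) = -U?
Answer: -302147/17 ≈ -17773.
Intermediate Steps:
x(k) = -108 (x(k) = -1*108 = -108)
z = 25 (z = 30 - 5 = 25)
N(F) = (25 + F)/(2*F) (N(F) = (F + 25)/(F + F) = (25 + F)/((2*F)) = (25 + F)*(1/(2*F)) = (25 + F)/(2*F))
(-17666 + N(85)) + x(85) = (-17666 + (1/2)*(25 + 85)/85) - 108 = (-17666 + (1/2)*(1/85)*110) - 108 = (-17666 + 11/17) - 108 = -300311/17 - 108 = -302147/17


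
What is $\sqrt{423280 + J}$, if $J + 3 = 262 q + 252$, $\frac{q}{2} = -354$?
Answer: $\sqrt{238033} \approx 487.89$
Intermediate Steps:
$q = -708$ ($q = 2 \left(-354\right) = -708$)
$J = -185247$ ($J = -3 + \left(262 \left(-708\right) + 252\right) = -3 + \left(-185496 + 252\right) = -3 - 185244 = -185247$)
$\sqrt{423280 + J} = \sqrt{423280 - 185247} = \sqrt{238033}$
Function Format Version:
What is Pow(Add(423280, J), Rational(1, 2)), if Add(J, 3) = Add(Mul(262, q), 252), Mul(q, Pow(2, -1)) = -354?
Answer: Pow(238033, Rational(1, 2)) ≈ 487.89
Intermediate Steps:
q = -708 (q = Mul(2, -354) = -708)
J = -185247 (J = Add(-3, Add(Mul(262, -708), 252)) = Add(-3, Add(-185496, 252)) = Add(-3, -185244) = -185247)
Pow(Add(423280, J), Rational(1, 2)) = Pow(Add(423280, -185247), Rational(1, 2)) = Pow(238033, Rational(1, 2))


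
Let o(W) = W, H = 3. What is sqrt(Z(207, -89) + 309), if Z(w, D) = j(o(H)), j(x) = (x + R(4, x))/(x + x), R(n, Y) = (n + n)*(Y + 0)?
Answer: sqrt(1254)/2 ≈ 17.706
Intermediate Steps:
R(n, Y) = 2*Y*n (R(n, Y) = (2*n)*Y = 2*Y*n)
j(x) = 9/2 (j(x) = (x + 2*x*4)/(x + x) = (x + 8*x)/((2*x)) = (9*x)*(1/(2*x)) = 9/2)
Z(w, D) = 9/2
sqrt(Z(207, -89) + 309) = sqrt(9/2 + 309) = sqrt(627/2) = sqrt(1254)/2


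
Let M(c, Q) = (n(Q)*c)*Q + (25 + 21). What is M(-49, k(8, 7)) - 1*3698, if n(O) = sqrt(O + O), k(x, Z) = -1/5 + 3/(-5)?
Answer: -3652 + 392*I*sqrt(10)/25 ≈ -3652.0 + 49.585*I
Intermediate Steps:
k(x, Z) = -4/5 (k(x, Z) = -1*1/5 + 3*(-1/5) = -1/5 - 3/5 = -4/5)
n(O) = sqrt(2)*sqrt(O) (n(O) = sqrt(2*O) = sqrt(2)*sqrt(O))
M(c, Q) = 46 + c*sqrt(2)*Q**(3/2) (M(c, Q) = ((sqrt(2)*sqrt(Q))*c)*Q + (25 + 21) = (c*sqrt(2)*sqrt(Q))*Q + 46 = c*sqrt(2)*Q**(3/2) + 46 = 46 + c*sqrt(2)*Q**(3/2))
M(-49, k(8, 7)) - 1*3698 = (46 - 49*sqrt(2)*(-4/5)**(3/2)) - 1*3698 = (46 - 49*sqrt(2)*(-8*I*sqrt(5)/25)) - 3698 = (46 + 392*I*sqrt(10)/25) - 3698 = -3652 + 392*I*sqrt(10)/25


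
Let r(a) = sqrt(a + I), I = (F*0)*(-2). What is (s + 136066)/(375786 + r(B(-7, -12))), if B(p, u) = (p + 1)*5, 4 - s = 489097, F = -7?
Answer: -22110434037/23535852971 + 353027*I*sqrt(30)/141215117826 ≈ -0.93944 + 1.3693e-5*I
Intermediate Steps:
s = -489093 (s = 4 - 1*489097 = 4 - 489097 = -489093)
B(p, u) = 5 + 5*p (B(p, u) = (1 + p)*5 = 5 + 5*p)
I = 0 (I = -7*0*(-2) = 0*(-2) = 0)
r(a) = sqrt(a) (r(a) = sqrt(a + 0) = sqrt(a))
(s + 136066)/(375786 + r(B(-7, -12))) = (-489093 + 136066)/(375786 + sqrt(5 + 5*(-7))) = -353027/(375786 + sqrt(5 - 35)) = -353027/(375786 + sqrt(-30)) = -353027/(375786 + I*sqrt(30))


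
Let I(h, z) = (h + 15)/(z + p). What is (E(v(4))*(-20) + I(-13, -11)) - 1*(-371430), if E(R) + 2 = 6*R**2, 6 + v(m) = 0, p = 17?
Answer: 1101451/3 ≈ 3.6715e+5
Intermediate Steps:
I(h, z) = (15 + h)/(17 + z) (I(h, z) = (h + 15)/(z + 17) = (15 + h)/(17 + z))
v(m) = -6 (v(m) = -6 + 0 = -6)
E(R) = -2 + 6*R**2
(E(v(4))*(-20) + I(-13, -11)) - 1*(-371430) = ((-2 + 6*(-6)**2)*(-20) + (15 - 13)/(17 - 11)) - 1*(-371430) = ((-2 + 6*36)*(-20) + 2/6) + 371430 = ((-2 + 216)*(-20) + (1/6)*2) + 371430 = (214*(-20) + 1/3) + 371430 = (-4280 + 1/3) + 371430 = -12839/3 + 371430 = 1101451/3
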